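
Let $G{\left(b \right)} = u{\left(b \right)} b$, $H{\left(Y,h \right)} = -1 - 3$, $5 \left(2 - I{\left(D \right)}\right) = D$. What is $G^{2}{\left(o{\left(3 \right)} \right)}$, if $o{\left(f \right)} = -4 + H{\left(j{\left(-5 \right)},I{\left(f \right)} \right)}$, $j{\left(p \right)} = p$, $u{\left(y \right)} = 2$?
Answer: $256$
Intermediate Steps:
$I{\left(D \right)} = 2 - \frac{D}{5}$
$H{\left(Y,h \right)} = -4$ ($H{\left(Y,h \right)} = -1 - 3 = -4$)
$o{\left(f \right)} = -8$ ($o{\left(f \right)} = -4 - 4 = -8$)
$G{\left(b \right)} = 2 b$
$G^{2}{\left(o{\left(3 \right)} \right)} = \left(2 \left(-8\right)\right)^{2} = \left(-16\right)^{2} = 256$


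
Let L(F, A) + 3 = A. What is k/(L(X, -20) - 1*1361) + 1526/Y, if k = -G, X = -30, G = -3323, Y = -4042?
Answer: -7771775/2797064 ≈ -2.7785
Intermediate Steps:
L(F, A) = -3 + A
k = 3323 (k = -1*(-3323) = 3323)
k/(L(X, -20) - 1*1361) + 1526/Y = 3323/((-3 - 20) - 1*1361) + 1526/(-4042) = 3323/(-23 - 1361) + 1526*(-1/4042) = 3323/(-1384) - 763/2021 = 3323*(-1/1384) - 763/2021 = -3323/1384 - 763/2021 = -7771775/2797064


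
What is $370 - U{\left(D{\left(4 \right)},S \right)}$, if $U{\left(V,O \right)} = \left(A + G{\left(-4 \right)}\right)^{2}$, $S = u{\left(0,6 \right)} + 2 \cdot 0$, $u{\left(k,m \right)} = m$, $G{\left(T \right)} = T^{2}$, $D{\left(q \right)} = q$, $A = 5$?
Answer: $-71$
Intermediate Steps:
$S = 6$ ($S = 6 + 2 \cdot 0 = 6 + 0 = 6$)
$U{\left(V,O \right)} = 441$ ($U{\left(V,O \right)} = \left(5 + \left(-4\right)^{2}\right)^{2} = \left(5 + 16\right)^{2} = 21^{2} = 441$)
$370 - U{\left(D{\left(4 \right)},S \right)} = 370 - 441 = -71$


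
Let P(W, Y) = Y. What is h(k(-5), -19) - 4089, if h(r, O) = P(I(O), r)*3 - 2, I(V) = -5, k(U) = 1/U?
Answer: -20458/5 ≈ -4091.6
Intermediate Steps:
h(r, O) = -2 + 3*r (h(r, O) = r*3 - 2 = 3*r - 2 = -2 + 3*r)
h(k(-5), -19) - 4089 = (-2 + 3/(-5)) - 4089 = (-2 + 3*(-⅕)) - 4089 = (-2 - ⅗) - 4089 = -13/5 - 4089 = -20458/5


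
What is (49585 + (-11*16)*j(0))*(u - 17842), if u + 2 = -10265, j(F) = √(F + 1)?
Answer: -1388837581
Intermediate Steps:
j(F) = √(1 + F)
u = -10267 (u = -2 - 10265 = -10267)
(49585 + (-11*16)*j(0))*(u - 17842) = (49585 + (-11*16)*√(1 + 0))*(-10267 - 17842) = (49585 - 176*√1)*(-28109) = (49585 - 176*1)*(-28109) = (49585 - 176)*(-28109) = 49409*(-28109) = -1388837581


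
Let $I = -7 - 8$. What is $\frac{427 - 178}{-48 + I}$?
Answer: $- \frac{83}{21} \approx -3.9524$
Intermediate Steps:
$I = -15$ ($I = -7 - 8 = -15$)
$\frac{427 - 178}{-48 + I} = \frac{427 - 178}{-48 - 15} = \frac{249}{-63} = 249 \left(- \frac{1}{63}\right) = - \frac{83}{21}$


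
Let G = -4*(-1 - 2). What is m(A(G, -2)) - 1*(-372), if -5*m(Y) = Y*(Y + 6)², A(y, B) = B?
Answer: 1892/5 ≈ 378.40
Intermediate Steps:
G = 12 (G = -4*(-3) = 12)
m(Y) = -Y*(6 + Y)²/5 (m(Y) = -Y*(Y + 6)²/5 = -Y*(6 + Y)²/5)
m(A(G, -2)) - 1*(-372) = -⅕*(-2)*(6 - 2)² - 1*(-372) = -⅕*(-2)*4² + 372 = -⅕*(-2)*16 + 372 = 32/5 + 372 = 1892/5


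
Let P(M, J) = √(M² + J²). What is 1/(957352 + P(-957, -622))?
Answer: 957352/916521549171 - √1302733/916521549171 ≈ 1.0433e-6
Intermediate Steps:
P(M, J) = √(J² + M²)
1/(957352 + P(-957, -622)) = 1/(957352 + √((-622)² + (-957)²)) = 1/(957352 + √(386884 + 915849)) = 1/(957352 + √1302733)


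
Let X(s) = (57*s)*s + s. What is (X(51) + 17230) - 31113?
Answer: 134425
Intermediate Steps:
X(s) = s + 57*s² (X(s) = 57*s² + s = s + 57*s²)
(X(51) + 17230) - 31113 = (51*(1 + 57*51) + 17230) - 31113 = (51*(1 + 2907) + 17230) - 31113 = (51*2908 + 17230) - 31113 = (148308 + 17230) - 31113 = 165538 - 31113 = 134425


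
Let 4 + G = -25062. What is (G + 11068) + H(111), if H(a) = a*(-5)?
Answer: -14553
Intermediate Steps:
G = -25066 (G = -4 - 25062 = -25066)
H(a) = -5*a
(G + 11068) + H(111) = (-25066 + 11068) - 5*111 = -13998 - 555 = -14553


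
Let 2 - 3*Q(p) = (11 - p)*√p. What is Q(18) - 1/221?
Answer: 439/663 + 7*√2 ≈ 10.562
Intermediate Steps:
Q(p) = ⅔ - √p*(11 - p)/3 (Q(p) = ⅔ - (11 - p)*√p/3 = ⅔ - √p*(11 - p)/3)
Q(18) - 1/221 = (⅔ - 11*√2 + 18^(3/2)/3) - 1/221 = (⅔ - 11*√2 + (54*√2)/3) - 1*1/221 = (⅔ - 11*√2 + 18*√2) - 1/221 = (⅔ + 7*√2) - 1/221 = 439/663 + 7*√2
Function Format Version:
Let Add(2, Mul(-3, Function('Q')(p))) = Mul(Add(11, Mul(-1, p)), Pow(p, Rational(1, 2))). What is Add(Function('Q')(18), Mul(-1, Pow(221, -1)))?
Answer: Add(Rational(439, 663), Mul(7, Pow(2, Rational(1, 2)))) ≈ 10.562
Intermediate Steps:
Function('Q')(p) = Add(Rational(2, 3), Mul(Rational(-1, 3), Pow(p, Rational(1, 2)), Add(11, Mul(-1, p)))) (Function('Q')(p) = Add(Rational(2, 3), Mul(Rational(-1, 3), Mul(Add(11, Mul(-1, p)), Pow(p, Rational(1, 2))))) = Add(Rational(2, 3), Mul(Rational(-1, 3), Mul(Pow(p, Rational(1, 2)), Add(11, Mul(-1, p))))) = Add(Rational(2, 3), Mul(Rational(-1, 3), Pow(p, Rational(1, 2)), Add(11, Mul(-1, p)))))
Add(Function('Q')(18), Mul(-1, Pow(221, -1))) = Add(Add(Rational(2, 3), Mul(Rational(-11, 3), Pow(18, Rational(1, 2))), Mul(Rational(1, 3), Pow(18, Rational(3, 2)))), Mul(-1, Pow(221, -1))) = Add(Add(Rational(2, 3), Mul(Rational(-11, 3), Mul(3, Pow(2, Rational(1, 2)))), Mul(Rational(1, 3), Mul(54, Pow(2, Rational(1, 2))))), Mul(-1, Rational(1, 221))) = Add(Add(Rational(2, 3), Mul(-11, Pow(2, Rational(1, 2))), Mul(18, Pow(2, Rational(1, 2)))), Rational(-1, 221)) = Add(Add(Rational(2, 3), Mul(7, Pow(2, Rational(1, 2)))), Rational(-1, 221)) = Add(Rational(439, 663), Mul(7, Pow(2, Rational(1, 2))))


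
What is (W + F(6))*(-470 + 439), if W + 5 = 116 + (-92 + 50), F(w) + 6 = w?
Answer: -2139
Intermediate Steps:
F(w) = -6 + w
W = 69 (W = -5 + (116 + (-92 + 50)) = -5 + (116 - 42) = -5 + 74 = 69)
(W + F(6))*(-470 + 439) = (69 + (-6 + 6))*(-470 + 439) = (69 + 0)*(-31) = 69*(-31) = -2139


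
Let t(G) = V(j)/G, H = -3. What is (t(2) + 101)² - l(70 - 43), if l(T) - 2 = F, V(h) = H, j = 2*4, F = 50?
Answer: 39393/4 ≈ 9848.3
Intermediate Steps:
j = 8
V(h) = -3
l(T) = 52 (l(T) = 2 + 50 = 52)
t(G) = -3/G
(t(2) + 101)² - l(70 - 43) = (-3/2 + 101)² - 1*52 = (-3*½ + 101)² - 52 = (-3/2 + 101)² - 52 = (199/2)² - 52 = 39601/4 - 52 = 39393/4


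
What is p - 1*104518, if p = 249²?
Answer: -42517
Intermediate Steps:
p = 62001
p - 1*104518 = 62001 - 1*104518 = 62001 - 104518 = -42517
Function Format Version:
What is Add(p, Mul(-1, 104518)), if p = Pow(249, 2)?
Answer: -42517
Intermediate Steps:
p = 62001
Add(p, Mul(-1, 104518)) = Add(62001, Mul(-1, 104518)) = Add(62001, -104518) = -42517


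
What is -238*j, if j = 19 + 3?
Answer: -5236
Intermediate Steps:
j = 22
-238*j = -238*22 = -5236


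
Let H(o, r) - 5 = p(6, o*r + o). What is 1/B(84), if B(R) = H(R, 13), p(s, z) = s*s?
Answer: 1/41 ≈ 0.024390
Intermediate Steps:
p(s, z) = s²
H(o, r) = 41 (H(o, r) = 5 + 6² = 5 + 36 = 41)
B(R) = 41
1/B(84) = 1/41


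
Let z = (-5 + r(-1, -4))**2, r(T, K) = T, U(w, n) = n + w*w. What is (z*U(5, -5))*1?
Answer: 720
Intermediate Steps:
U(w, n) = n + w**2
z = 36 (z = (-5 - 1)**2 = (-6)**2 = 36)
(z*U(5, -5))*1 = (36*(-5 + 5**2))*1 = (36*(-5 + 25))*1 = (36*20)*1 = 720*1 = 720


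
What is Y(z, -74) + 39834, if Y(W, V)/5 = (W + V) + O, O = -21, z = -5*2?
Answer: 39309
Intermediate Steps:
z = -10
Y(W, V) = -105 + 5*V + 5*W (Y(W, V) = 5*((W + V) - 21) = 5*((V + W) - 21) = 5*(-21 + V + W) = -105 + 5*V + 5*W)
Y(z, -74) + 39834 = (-105 + 5*(-74) + 5*(-10)) + 39834 = (-105 - 370 - 50) + 39834 = -525 + 39834 = 39309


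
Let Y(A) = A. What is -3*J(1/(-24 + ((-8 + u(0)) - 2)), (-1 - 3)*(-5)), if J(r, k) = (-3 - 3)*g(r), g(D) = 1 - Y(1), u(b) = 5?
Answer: 0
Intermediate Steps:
g(D) = 0 (g(D) = 1 - 1*1 = 1 - 1 = 0)
J(r, k) = 0 (J(r, k) = (-3 - 3)*0 = -6*0 = 0)
-3*J(1/(-24 + ((-8 + u(0)) - 2)), (-1 - 3)*(-5)) = -3*0 = 0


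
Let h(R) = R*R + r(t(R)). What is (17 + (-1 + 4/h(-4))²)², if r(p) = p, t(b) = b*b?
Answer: 1292769/4096 ≈ 315.62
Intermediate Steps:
t(b) = b²
h(R) = 2*R² (h(R) = R*R + R² = R² + R² = 2*R²)
(17 + (-1 + 4/h(-4))²)² = (17 + (-1 + 4/((2*(-4)²)))²)² = (17 + (-1 + 4/((2*16)))²)² = (17 + (-1 + 4/32)²)² = (17 + (-1 + 4*(1/32))²)² = (17 + (-1 + ⅛)²)² = (17 + (-7/8)²)² = (17 + 49/64)² = (1137/64)² = 1292769/4096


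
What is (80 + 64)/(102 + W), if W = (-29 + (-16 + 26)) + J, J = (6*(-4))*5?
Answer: -144/37 ≈ -3.8919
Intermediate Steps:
J = -120 (J = -24*5 = -120)
W = -139 (W = (-29 + (-16 + 26)) - 120 = (-29 + 10) - 120 = -19 - 120 = -139)
(80 + 64)/(102 + W) = (80 + 64)/(102 - 139) = 144/(-37) = 144*(-1/37) = -144/37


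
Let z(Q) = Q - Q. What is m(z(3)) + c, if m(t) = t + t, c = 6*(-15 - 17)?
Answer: -192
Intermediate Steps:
z(Q) = 0
c = -192 (c = 6*(-32) = -192)
m(t) = 2*t
m(z(3)) + c = 2*0 - 192 = 0 - 192 = -192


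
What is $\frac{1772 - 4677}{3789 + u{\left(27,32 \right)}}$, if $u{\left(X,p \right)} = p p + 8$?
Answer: $- \frac{2905}{4821} \approx -0.60257$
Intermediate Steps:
$u{\left(X,p \right)} = 8 + p^{2}$ ($u{\left(X,p \right)} = p^{2} + 8 = 8 + p^{2}$)
$\frac{1772 - 4677}{3789 + u{\left(27,32 \right)}} = \frac{1772 - 4677}{3789 + \left(8 + 32^{2}\right)} = - \frac{2905}{3789 + \left(8 + 1024\right)} = - \frac{2905}{3789 + 1032} = - \frac{2905}{4821}$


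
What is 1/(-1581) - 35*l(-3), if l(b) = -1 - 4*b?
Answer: -608686/1581 ≈ -385.00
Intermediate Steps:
1/(-1581) - 35*l(-3) = 1/(-1581) - 35*(-1 - 4*(-3)) = -1/1581 - 35*(-1 + 12) = -1/1581 - 35*11 = -1/1581 - 385 = -608686/1581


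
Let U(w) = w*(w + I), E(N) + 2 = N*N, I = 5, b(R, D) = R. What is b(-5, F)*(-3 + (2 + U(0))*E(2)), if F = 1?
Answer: -5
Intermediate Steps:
E(N) = -2 + N² (E(N) = -2 + N*N = -2 + N²)
U(w) = w*(5 + w) (U(w) = w*(w + 5) = w*(5 + w))
b(-5, F)*(-3 + (2 + U(0))*E(2)) = -5*(-3 + (2 + 0*(5 + 0))*(-2 + 2²)) = -5*(-3 + (2 + 0*5)*(-2 + 4)) = -5*(-3 + (2 + 0)*2) = -5*(-3 + 2*2) = -5*(-3 + 4) = -5*1 = -5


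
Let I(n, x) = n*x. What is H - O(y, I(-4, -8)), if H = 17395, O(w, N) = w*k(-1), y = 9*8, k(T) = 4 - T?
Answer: 17035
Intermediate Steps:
y = 72
O(w, N) = 5*w (O(w, N) = w*(4 - 1*(-1)) = w*(4 + 1) = w*5 = 5*w)
H - O(y, I(-4, -8)) = 17395 - 5*72 = 17395 - 1*360 = 17395 - 360 = 17035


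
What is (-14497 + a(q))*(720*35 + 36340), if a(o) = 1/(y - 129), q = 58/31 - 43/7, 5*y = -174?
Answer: -730667373920/819 ≈ -8.9215e+8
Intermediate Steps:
y = -174/5 (y = (⅕)*(-174) = -174/5 ≈ -34.800)
q = -927/217 (q = 58*(1/31) - 43*⅐ = 58/31 - 43/7 = -927/217 ≈ -4.2719)
a(o) = -5/819 (a(o) = 1/(-174/5 - 129) = 1/(-819/5) = -5/819)
(-14497 + a(q))*(720*35 + 36340) = (-14497 - 5/819)*(720*35 + 36340) = -11873048*(25200 + 36340)/819 = -11873048/819*61540 = -730667373920/819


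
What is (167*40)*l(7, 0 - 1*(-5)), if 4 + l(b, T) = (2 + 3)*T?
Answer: 140280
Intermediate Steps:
l(b, T) = -4 + 5*T (l(b, T) = -4 + (2 + 3)*T = -4 + 5*T)
(167*40)*l(7, 0 - 1*(-5)) = (167*40)*(-4 + 5*(0 - 1*(-5))) = 6680*(-4 + 5*(0 + 5)) = 6680*(-4 + 5*5) = 6680*(-4 + 25) = 6680*21 = 140280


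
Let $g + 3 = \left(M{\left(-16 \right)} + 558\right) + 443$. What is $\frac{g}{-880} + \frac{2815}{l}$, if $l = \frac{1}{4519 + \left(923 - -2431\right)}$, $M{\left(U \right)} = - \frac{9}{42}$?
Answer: $\frac{273041924431}{12320} \approx 2.2162 \cdot 10^{7}$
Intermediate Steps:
$M{\left(U \right)} = - \frac{3}{14}$ ($M{\left(U \right)} = \left(-9\right) \frac{1}{42} = - \frac{3}{14}$)
$l = \frac{1}{7873}$ ($l = \frac{1}{4519 + \left(923 + 2431\right)} = \frac{1}{4519 + 3354} = \frac{1}{7873} \approx 0.00012702$)
$g = \frac{13969}{14}$ ($g = -3 + \left(\left(- \frac{3}{14} + 558\right) + 443\right) = -3 + \left(\frac{7809}{14} + 443\right) = -3 + \frac{14011}{14} = \frac{13969}{14} \approx 997.79$)
$\frac{g}{-880} + \frac{2815}{l} = \frac{13969}{14 \left(-880\right)} + 2815 \frac{1}{\frac{1}{7873}} = \frac{13969}{14} \left(- \frac{1}{880}\right) + 2815 \cdot 7873 = - \frac{13969}{12320} + 22162495 = \frac{273041924431}{12320}$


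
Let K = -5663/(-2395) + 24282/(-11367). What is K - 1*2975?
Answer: -8998342216/3024885 ≈ -2974.8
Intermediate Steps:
K = 690659/3024885 (K = -5663*(-1/2395) + 24282*(-1/11367) = 5663/2395 - 2698/1263 = 690659/3024885 ≈ 0.22833)
K - 1*2975 = 690659/3024885 - 1*2975 = 690659/3024885 - 2975 = -8998342216/3024885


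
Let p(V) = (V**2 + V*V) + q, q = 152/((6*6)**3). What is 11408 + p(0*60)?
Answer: 66531475/5832 ≈ 11408.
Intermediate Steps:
q = 19/5832 (q = 152/(36**3) = 152/46656 = 152*(1/46656) = 19/5832 ≈ 0.0032579)
p(V) = 19/5832 + 2*V**2 (p(V) = (V**2 + V*V) + 19/5832 = (V**2 + V**2) + 19/5832 = 2*V**2 + 19/5832 = 19/5832 + 2*V**2)
11408 + p(0*60) = 11408 + (19/5832 + 2*(0*60)**2) = 11408 + (19/5832 + 2*0**2) = 11408 + (19/5832 + 2*0) = 11408 + (19/5832 + 0) = 11408 + 19/5832 = 66531475/5832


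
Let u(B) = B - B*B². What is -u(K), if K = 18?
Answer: 5814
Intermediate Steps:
u(B) = B - B³
-u(K) = -(18 - 1*18³) = -(18 - 1*5832) = -(18 - 5832) = -1*(-5814) = 5814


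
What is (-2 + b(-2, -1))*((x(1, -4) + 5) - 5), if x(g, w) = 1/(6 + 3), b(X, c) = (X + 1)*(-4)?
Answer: 2/9 ≈ 0.22222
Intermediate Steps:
b(X, c) = -4 - 4*X (b(X, c) = (1 + X)*(-4) = -4 - 4*X)
x(g, w) = ⅑ (x(g, w) = 1/9 = ⅑)
(-2 + b(-2, -1))*((x(1, -4) + 5) - 5) = (-2 + (-4 - 4*(-2)))*((⅑ + 5) - 5) = (-2 + (-4 + 8))*(46/9 - 5) = (-2 + 4)*(⅑) = 2*(⅑) = 2/9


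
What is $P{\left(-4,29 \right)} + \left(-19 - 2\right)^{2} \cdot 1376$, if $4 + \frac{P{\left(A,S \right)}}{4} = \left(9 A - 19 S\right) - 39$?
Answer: $604296$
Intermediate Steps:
$P{\left(A,S \right)} = -172 - 76 S + 36 A$ ($P{\left(A,S \right)} = -16 + 4 \left(\left(9 A - 19 S\right) - 39\right) = -16 + 4 \left(\left(- 19 S + 9 A\right) - 39\right) = -16 + 4 \left(-39 - 19 S + 9 A\right) = -16 - \left(156 - 36 A + 76 S\right) = -172 - 76 S + 36 A$)
$P{\left(-4,29 \right)} + \left(-19 - 2\right)^{2} \cdot 1376 = \left(-172 - 2204 + 36 \left(-4\right)\right) + \left(-19 - 2\right)^{2} \cdot 1376 = \left(-172 - 2204 - 144\right) + \left(-21\right)^{2} \cdot 1376 = -2520 + 441 \cdot 1376 = -2520 + 606816 = 604296$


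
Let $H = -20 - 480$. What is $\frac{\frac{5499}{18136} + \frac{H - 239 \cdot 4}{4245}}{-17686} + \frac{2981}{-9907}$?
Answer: $- \frac{4058892524697893}{13489348825238640} \approx -0.3009$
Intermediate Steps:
$H = -500$ ($H = -20 - 480 = -500$)
$\frac{\frac{5499}{18136} + \frac{H - 239 \cdot 4}{4245}}{-17686} + \frac{2981}{-9907} = \frac{\frac{5499}{18136} + \frac{-500 - 239 \cdot 4}{4245}}{-17686} + \frac{2981}{-9907} = \left(5499 \cdot \frac{1}{18136} + \left(-500 - 956\right) \frac{1}{4245}\right) \left(- \frac{1}{17686}\right) + 2981 \left(- \frac{1}{9907}\right) = \left(\frac{5499}{18136} + \left(-500 - 956\right) \frac{1}{4245}\right) \left(- \frac{1}{17686}\right) - \frac{2981}{9907} = \left(\frac{5499}{18136} - \frac{1456}{4245}\right) \left(- \frac{1}{17686}\right) - \frac{2981}{9907} = \left(- \frac{3062761}{76987320}\right) \left(- \frac{1}{17686}\right) - \frac{2981}{9907} = \frac{3062761}{1361597741520} - \frac{2981}{9907} = - \frac{4058892524697893}{13489348825238640}$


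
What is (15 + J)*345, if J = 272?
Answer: 99015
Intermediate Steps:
(15 + J)*345 = (15 + 272)*345 = 287*345 = 99015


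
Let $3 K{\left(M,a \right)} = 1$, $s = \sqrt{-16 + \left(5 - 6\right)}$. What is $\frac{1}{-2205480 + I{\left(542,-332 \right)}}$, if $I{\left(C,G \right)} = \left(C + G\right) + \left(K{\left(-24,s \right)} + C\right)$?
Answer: $- \frac{3}{6614183} \approx -4.5357 \cdot 10^{-7}$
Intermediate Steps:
$s = i \sqrt{17}$ ($s = \sqrt{-16 + \left(5 - 6\right)} = \sqrt{-16 - 1} = \sqrt{-17} = i \sqrt{17} \approx 4.1231 i$)
$K{\left(M,a \right)} = \frac{1}{3}$ ($K{\left(M,a \right)} = \frac{1}{3} \cdot 1 = \frac{1}{3}$)
$I{\left(C,G \right)} = \frac{1}{3} + G + 2 C$ ($I{\left(C,G \right)} = \left(C + G\right) + \left(\frac{1}{3} + C\right) = \frac{1}{3} + G + 2 C$)
$\frac{1}{-2205480 + I{\left(542,-332 \right)}} = \frac{1}{-2205480 + \left(\frac{1}{3} - 332 + 2 \cdot 542\right)} = \frac{1}{-2205480 + \left(\frac{1}{3} - 332 + 1084\right)} = \frac{1}{-2205480 + \frac{2257}{3}} = \frac{1}{- \frac{6614183}{3}} = - \frac{3}{6614183}$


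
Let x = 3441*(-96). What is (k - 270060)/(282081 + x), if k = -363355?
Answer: 126683/9651 ≈ 13.126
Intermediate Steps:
x = -330336
(k - 270060)/(282081 + x) = (-363355 - 270060)/(282081 - 330336) = -633415/(-48255) = -633415*(-1/48255) = 126683/9651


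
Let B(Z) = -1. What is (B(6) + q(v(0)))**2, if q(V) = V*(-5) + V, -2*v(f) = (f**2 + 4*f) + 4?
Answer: 49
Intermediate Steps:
v(f) = -2 - 2*f - f**2/2 (v(f) = -((f**2 + 4*f) + 4)/2 = -(4 + f**2 + 4*f)/2 = -2 - 2*f - f**2/2)
q(V) = -4*V (q(V) = -5*V + V = -4*V)
(B(6) + q(v(0)))**2 = (-1 - 4*(-2 - 2*0 - 1/2*0**2))**2 = (-1 - 4*(-2 + 0 - 1/2*0))**2 = (-1 - 4*(-2 + 0 + 0))**2 = (-1 - 4*(-2))**2 = (-1 + 8)**2 = 7**2 = 49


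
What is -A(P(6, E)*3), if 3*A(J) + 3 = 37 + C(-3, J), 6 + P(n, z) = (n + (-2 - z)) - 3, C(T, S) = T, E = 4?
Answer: -31/3 ≈ -10.333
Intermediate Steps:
P(n, z) = -11 + n - z (P(n, z) = -6 + ((n + (-2 - z)) - 3) = -6 + ((-2 + n - z) - 3) = -6 + (-5 + n - z) = -11 + n - z)
A(J) = 31/3 (A(J) = -1 + (37 - 3)/3 = -1 + (1/3)*34 = -1 + 34/3 = 31/3)
-A(P(6, E)*3) = -1*31/3 = -31/3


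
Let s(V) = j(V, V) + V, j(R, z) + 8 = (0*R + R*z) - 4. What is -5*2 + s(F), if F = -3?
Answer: -16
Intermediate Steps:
j(R, z) = -12 + R*z (j(R, z) = -8 + ((0*R + R*z) - 4) = -8 + ((0 + R*z) - 4) = -8 + (R*z - 4) = -8 + (-4 + R*z) = -12 + R*z)
s(V) = -12 + V + V² (s(V) = (-12 + V*V) + V = (-12 + V²) + V = -12 + V + V²)
-5*2 + s(F) = -5*2 + (-12 - 3 + (-3)²) = -10 + (-12 - 3 + 9) = -10 - 6 = -16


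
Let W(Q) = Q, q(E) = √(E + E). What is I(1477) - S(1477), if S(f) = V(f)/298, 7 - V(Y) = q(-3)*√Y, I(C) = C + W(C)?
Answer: 880285/298 + I*√8862/298 ≈ 2954.0 + 0.3159*I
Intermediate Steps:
q(E) = √2*√E (q(E) = √(2*E) = √2*√E)
I(C) = 2*C (I(C) = C + C = 2*C)
V(Y) = 7 - I*√6*√Y (V(Y) = 7 - √2*√(-3)*√Y = 7 - √2*(I*√3)*√Y = 7 - I*√6*√Y)
S(f) = 7/298 - I*√6*√f/298 (S(f) = (7 - I*√6*√f)/298 = (7 - I*√6*√f)*(1/298) = 7/298 - I*√6*√f/298)
I(1477) - S(1477) = 2*1477 - (7/298 - I*√6*√1477/298) = 2954 - (7/298 - I*√8862/298) = 2954 + (-7/298 + I*√8862/298) = 880285/298 + I*√8862/298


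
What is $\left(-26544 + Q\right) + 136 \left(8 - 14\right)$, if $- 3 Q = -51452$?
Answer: $- \frac{30628}{3} \approx -10209.0$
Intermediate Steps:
$Q = \frac{51452}{3}$ ($Q = \left(- \frac{1}{3}\right) \left(-51452\right) = \frac{51452}{3} \approx 17151.0$)
$\left(-26544 + Q\right) + 136 \left(8 - 14\right) = \left(-26544 + \frac{51452}{3}\right) + 136 \left(8 - 14\right) = - \frac{28180}{3} + 136 \left(-6\right) = - \frac{28180}{3} - 816 = - \frac{30628}{3}$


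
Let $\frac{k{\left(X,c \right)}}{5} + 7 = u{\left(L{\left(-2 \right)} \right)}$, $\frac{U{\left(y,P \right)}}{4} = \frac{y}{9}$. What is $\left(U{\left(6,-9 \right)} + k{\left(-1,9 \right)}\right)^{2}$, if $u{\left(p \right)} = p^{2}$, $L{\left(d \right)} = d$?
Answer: $\frac{1369}{9} \approx 152.11$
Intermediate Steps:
$U{\left(y,P \right)} = \frac{4 y}{9}$ ($U{\left(y,P \right)} = 4 \frac{y}{9} = \frac{4 y}{9}$)
$k{\left(X,c \right)} = -15$ ($k{\left(X,c \right)} = -35 + 5 \left(-2\right)^{2} = -35 + 5 \cdot 4 = -35 + 20 = -15$)
$\left(U{\left(6,-9 \right)} + k{\left(-1,9 \right)}\right)^{2} = \left(\frac{4}{9} \cdot 6 - 15\right)^{2} = \left(\frac{8}{3} - 15\right)^{2} = \left(- \frac{37}{3}\right)^{2} = \frac{1369}{9}$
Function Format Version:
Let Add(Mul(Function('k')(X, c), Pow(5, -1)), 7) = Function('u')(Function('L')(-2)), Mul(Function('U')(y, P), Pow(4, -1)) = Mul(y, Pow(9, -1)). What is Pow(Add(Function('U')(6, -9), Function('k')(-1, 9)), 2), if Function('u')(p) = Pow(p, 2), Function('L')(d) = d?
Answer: Rational(1369, 9) ≈ 152.11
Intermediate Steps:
Function('U')(y, P) = Mul(Rational(4, 9), y) (Function('U')(y, P) = Mul(4, Mul(y, Pow(9, -1))) = Mul(4, Mul(y, Rational(1, 9))) = Mul(4, Mul(Rational(1, 9), y)) = Mul(Rational(4, 9), y))
Function('k')(X, c) = -15 (Function('k')(X, c) = Add(-35, Mul(5, Pow(-2, 2))) = Add(-35, Mul(5, 4)) = Add(-35, 20) = -15)
Pow(Add(Function('U')(6, -9), Function('k')(-1, 9)), 2) = Pow(Add(Mul(Rational(4, 9), 6), -15), 2) = Pow(Add(Rational(8, 3), -15), 2) = Pow(Rational(-37, 3), 2) = Rational(1369, 9)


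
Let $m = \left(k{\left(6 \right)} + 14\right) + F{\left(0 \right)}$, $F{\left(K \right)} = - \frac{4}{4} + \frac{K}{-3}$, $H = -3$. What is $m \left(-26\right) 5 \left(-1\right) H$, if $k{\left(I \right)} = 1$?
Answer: $-5460$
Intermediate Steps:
$F{\left(K \right)} = -1 - \frac{K}{3}$ ($F{\left(K \right)} = \left(-4\right) \frac{1}{4} + K \left(- \frac{1}{3}\right) = -1 - \frac{K}{3}$)
$m = 14$ ($m = \left(1 + 14\right) - 1 = 15 + \left(-1 + 0\right) = 15 - 1 = 14$)
$m \left(-26\right) 5 \left(-1\right) H = 14 \left(-26\right) 5 \left(-1\right) \left(-3\right) = - 364 \left(\left(-5\right) \left(-3\right)\right) = \left(-364\right) 15 = -5460$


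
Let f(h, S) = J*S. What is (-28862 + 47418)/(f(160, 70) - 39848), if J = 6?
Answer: -4639/9857 ≈ -0.47063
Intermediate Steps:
f(h, S) = 6*S
(-28862 + 47418)/(f(160, 70) - 39848) = (-28862 + 47418)/(6*70 - 39848) = 18556/(420 - 39848) = 18556/(-39428) = 18556*(-1/39428) = -4639/9857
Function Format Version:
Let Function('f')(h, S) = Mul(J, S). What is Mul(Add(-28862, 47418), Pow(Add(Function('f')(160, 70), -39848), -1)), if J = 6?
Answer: Rational(-4639, 9857) ≈ -0.47063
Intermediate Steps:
Function('f')(h, S) = Mul(6, S)
Mul(Add(-28862, 47418), Pow(Add(Function('f')(160, 70), -39848), -1)) = Mul(Add(-28862, 47418), Pow(Add(Mul(6, 70), -39848), -1)) = Mul(18556, Pow(Add(420, -39848), -1)) = Mul(18556, Pow(-39428, -1)) = Mul(18556, Rational(-1, 39428)) = Rational(-4639, 9857)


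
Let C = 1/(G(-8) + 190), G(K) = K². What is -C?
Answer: -1/254 ≈ -0.0039370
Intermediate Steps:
C = 1/254 (C = 1/((-8)² + 190) = 1/(64 + 190) = 1/254 ≈ 0.0039370)
-C = -1*1/254 = -1/254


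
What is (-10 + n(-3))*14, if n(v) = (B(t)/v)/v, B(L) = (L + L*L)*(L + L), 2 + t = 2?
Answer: -140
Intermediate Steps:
t = 0 (t = -2 + 2 = 0)
B(L) = 2*L*(L + L**2) (B(L) = (L + L**2)*(2*L) = 2*L*(L + L**2))
n(v) = 0 (n(v) = ((2*0**2*(1 + 0))/v)/v = ((2*0*1)/v)/v = (0/v)/v = 0/v = 0)
(-10 + n(-3))*14 = (-10 + 0)*14 = -10*14 = -140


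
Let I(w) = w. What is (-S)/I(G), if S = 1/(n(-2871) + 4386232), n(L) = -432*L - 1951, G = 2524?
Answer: -1/14196371772 ≈ -7.0441e-11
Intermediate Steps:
n(L) = -1951 - 432*L
S = 1/5624553 (S = 1/((-1951 - 432*(-2871)) + 4386232) = 1/((-1951 + 1240272) + 4386232) = 1/(1238321 + 4386232) = 1/5624553 ≈ 1.7779e-7)
(-S)/I(G) = -1*1/5624553/2524 = -1/5624553*1/2524 = -1/14196371772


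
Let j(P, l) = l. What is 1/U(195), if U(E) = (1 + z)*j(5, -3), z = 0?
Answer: -⅓ ≈ -0.33333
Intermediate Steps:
U(E) = -3 (U(E) = (1 + 0)*(-3) = 1*(-3) = -3)
1/U(195) = 1/(-3) = -⅓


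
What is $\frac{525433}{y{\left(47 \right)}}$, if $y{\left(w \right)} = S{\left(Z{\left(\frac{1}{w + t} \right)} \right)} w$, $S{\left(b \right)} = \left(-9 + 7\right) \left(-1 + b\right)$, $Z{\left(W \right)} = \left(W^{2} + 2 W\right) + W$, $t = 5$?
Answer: $\frac{710385416}{119709} \approx 5934.3$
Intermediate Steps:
$Z{\left(W \right)} = W^{2} + 3 W$
$S{\left(b \right)} = 2 - 2 b$ ($S{\left(b \right)} = - 2 \left(-1 + b\right) = 2 - 2 b$)
$y{\left(w \right)} = w \left(2 - \frac{2 \left(3 + \frac{1}{5 + w}\right)}{5 + w}\right)$ ($y{\left(w \right)} = \left(2 - 2 \frac{3 + \frac{1}{w + 5}}{w + 5}\right) w = \left(2 - 2 \frac{3 + \frac{1}{5 + w}}{5 + w}\right) w = \left(2 - \frac{2 \left(3 + \frac{1}{5 + w}\right)}{5 + w}\right) w = w \left(2 - \frac{2 \left(3 + \frac{1}{5 + w}\right)}{5 + w}\right)$)
$\frac{525433}{y{\left(47 \right)}} = \frac{525433}{\left(-2\right) 47 \frac{1}{\left(5 + 47\right)^{2}} \left(16 - \left(5 + 47\right)^{2} + 3 \cdot 47\right)} = \frac{525433}{\left(-2\right) 47 \cdot \frac{1}{2704} \left(16 - 52^{2} + 141\right)} = \frac{525433}{\left(-2\right) 47 \cdot \frac{1}{2704} \left(16 - 2704 + 141\right)} = \frac{525433}{\left(-2\right) 47 \cdot \frac{1}{2704} \left(-2547\right)} = \frac{525433}{\frac{119709}{1352}} = 525433 \cdot \frac{1352}{119709} = \frac{710385416}{119709}$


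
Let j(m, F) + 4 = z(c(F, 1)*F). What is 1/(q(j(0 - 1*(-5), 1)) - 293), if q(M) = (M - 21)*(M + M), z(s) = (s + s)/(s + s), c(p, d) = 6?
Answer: -1/149 ≈ -0.0067114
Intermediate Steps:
z(s) = 1 (z(s) = (2*s)/((2*s)) = (2*s)*(1/(2*s)) = 1)
j(m, F) = -3 (j(m, F) = -4 + 1 = -3)
q(M) = 2*M*(-21 + M) (q(M) = (-21 + M)*(2*M) = 2*M*(-21 + M))
1/(q(j(0 - 1*(-5), 1)) - 293) = 1/(2*(-3)*(-21 - 3) - 293) = 1/(2*(-3)*(-24) - 293) = 1/(144 - 293) = 1/(-149) = -1/149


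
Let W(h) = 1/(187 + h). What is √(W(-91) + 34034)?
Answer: √19603590/24 ≈ 184.48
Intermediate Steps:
√(W(-91) + 34034) = √(1/(187 - 91) + 34034) = √(1/96 + 34034) = √(3267265/96) = √19603590/24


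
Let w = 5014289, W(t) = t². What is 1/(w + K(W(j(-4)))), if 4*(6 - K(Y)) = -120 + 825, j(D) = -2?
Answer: 4/20056475 ≈ 1.9944e-7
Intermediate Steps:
K(Y) = -681/4 (K(Y) = 6 - (-120 + 825)/4 = 6 - ¼*705 = 6 - 705/4 = -681/4)
1/(w + K(W(j(-4)))) = 1/(5014289 - 681/4) = 1/(20056475/4) = 4/20056475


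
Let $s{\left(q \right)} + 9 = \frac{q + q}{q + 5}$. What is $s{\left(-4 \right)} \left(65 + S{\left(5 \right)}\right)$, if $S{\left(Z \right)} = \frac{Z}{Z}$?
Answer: $-1122$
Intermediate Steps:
$S{\left(Z \right)} = 1$
$s{\left(q \right)} = -9 + \frac{2 q}{5 + q}$ ($s{\left(q \right)} = -9 + \frac{q + q}{q + 5} = -9 + \frac{2 q}{5 + q}$)
$s{\left(-4 \right)} \left(65 + S{\left(5 \right)}\right) = \frac{-45 - -28}{5 - 4} \left(65 + 1\right) = \frac{-45 + 28}{1} \cdot 66 = 1 \left(-17\right) 66 = \left(-17\right) 66 = -1122$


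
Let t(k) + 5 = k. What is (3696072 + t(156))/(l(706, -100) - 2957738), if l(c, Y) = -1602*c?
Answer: -3696223/4088750 ≈ -0.90400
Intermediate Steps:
t(k) = -5 + k
(3696072 + t(156))/(l(706, -100) - 2957738) = (3696072 + (-5 + 156))/(-1602*706 - 2957738) = (3696072 + 151)/(-1131012 - 2957738) = 3696223/(-4088750) = 3696223*(-1/4088750) = -3696223/4088750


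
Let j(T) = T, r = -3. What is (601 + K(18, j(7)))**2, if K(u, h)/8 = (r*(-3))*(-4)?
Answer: 97969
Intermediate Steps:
K(u, h) = -288 (K(u, h) = 8*(-3*(-3)*(-4)) = 8*(9*(-4)) = 8*(-36) = -288)
(601 + K(18, j(7)))**2 = (601 - 288)**2 = 313**2 = 97969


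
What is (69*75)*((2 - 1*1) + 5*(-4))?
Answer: -98325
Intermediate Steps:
(69*75)*((2 - 1*1) + 5*(-4)) = 5175*((2 - 1) - 20) = 5175*(1 - 20) = 5175*(-19) = -98325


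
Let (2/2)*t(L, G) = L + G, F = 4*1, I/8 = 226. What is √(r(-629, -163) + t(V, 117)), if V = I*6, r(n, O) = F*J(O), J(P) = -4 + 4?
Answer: √10965 ≈ 104.71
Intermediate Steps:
I = 1808 (I = 8*226 = 1808)
F = 4
J(P) = 0
r(n, O) = 0 (r(n, O) = 4*0 = 0)
V = 10848 (V = 1808*6 = 10848)
t(L, G) = G + L (t(L, G) = L + G = G + L)
√(r(-629, -163) + t(V, 117)) = √(0 + (117 + 10848)) = √(0 + 10965) = √10965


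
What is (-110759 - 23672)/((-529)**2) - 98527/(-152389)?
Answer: 7086088548/42644690149 ≈ 0.16617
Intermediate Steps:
(-110759 - 23672)/((-529)**2) - 98527/(-152389) = -134431/279841 - 98527*(-1/152389) = -134431*1/279841 + 98527/152389 = -134431/279841 + 98527/152389 = 7086088548/42644690149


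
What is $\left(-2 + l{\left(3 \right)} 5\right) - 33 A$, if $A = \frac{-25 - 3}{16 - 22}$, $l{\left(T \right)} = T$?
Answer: $-141$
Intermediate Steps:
$A = \frac{14}{3}$ ($A = - \frac{28}{-6} = \left(-28\right) \left(- \frac{1}{6}\right) = \frac{14}{3} \approx 4.6667$)
$\left(-2 + l{\left(3 \right)} 5\right) - 33 A = \left(-2 + 3 \cdot 5\right) - 154 = \left(-2 + 15\right) - 154 = 13 - 154 = -141$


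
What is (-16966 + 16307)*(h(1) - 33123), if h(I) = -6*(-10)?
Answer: 21788517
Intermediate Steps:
h(I) = 60
(-16966 + 16307)*(h(1) - 33123) = (-16966 + 16307)*(60 - 33123) = -659*(-33063) = 21788517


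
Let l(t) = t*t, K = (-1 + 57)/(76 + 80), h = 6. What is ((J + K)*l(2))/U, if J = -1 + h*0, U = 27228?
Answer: -25/265473 ≈ -9.4171e-5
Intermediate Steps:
J = -1 (J = -1 + 6*0 = -1 + 0 = -1)
K = 14/39 (K = 56/156 = 56*(1/156) = 14/39 ≈ 0.35897)
l(t) = t**2
((J + K)*l(2))/U = ((-1 + 14/39)*2**2)/27228 = -25/39*4*(1/27228) = -100/39*1/27228 = -25/265473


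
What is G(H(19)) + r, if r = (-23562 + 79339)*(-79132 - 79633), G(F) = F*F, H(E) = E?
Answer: -8855435044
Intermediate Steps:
G(F) = F²
r = -8855435405 (r = 55777*(-158765) = -8855435405)
G(H(19)) + r = 19² - 8855435405 = 361 - 8855435405 = -8855435044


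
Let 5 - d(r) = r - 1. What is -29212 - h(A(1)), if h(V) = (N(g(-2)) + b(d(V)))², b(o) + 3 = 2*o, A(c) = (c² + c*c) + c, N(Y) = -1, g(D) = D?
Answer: -29216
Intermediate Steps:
d(r) = 6 - r (d(r) = 5 - (r - 1) = 5 - (-1 + r) = 5 + (1 - r) = 6 - r)
A(c) = c + 2*c² (A(c) = (c² + c²) + c = 2*c² + c = c + 2*c²)
b(o) = -3 + 2*o
h(V) = (8 - 2*V)² (h(V) = (-1 + (-3 + 2*(6 - V)))² = (-1 + (-3 + (12 - 2*V)))² = (-1 + (9 - 2*V))² = (8 - 2*V)²)
-29212 - h(A(1)) = -29212 - 4*(-4 + 1*(1 + 2*1))² = -29212 - 4*(-4 + 1*(1 + 2))² = -29212 - 4*(-4 + 1*3)² = -29212 - 4*(-4 + 3)² = -29212 - 4*(-1)² = -29212 - 4 = -29216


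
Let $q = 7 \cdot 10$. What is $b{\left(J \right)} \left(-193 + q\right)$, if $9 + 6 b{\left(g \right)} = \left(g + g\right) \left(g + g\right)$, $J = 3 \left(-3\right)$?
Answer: $- \frac{12915}{2} \approx -6457.5$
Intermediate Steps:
$J = -9$
$b{\left(g \right)} = - \frac{3}{2} + \frac{2 g^{2}}{3}$ ($b{\left(g \right)} = - \frac{3}{2} + \frac{\left(g + g\right) \left(g + g\right)}{6} = - \frac{3}{2} + \frac{2 g 2 g}{6} = - \frac{3}{2} + \frac{4 g^{2}}{6} = - \frac{3}{2} + \frac{2 g^{2}}{3}$)
$q = 70$
$b{\left(J \right)} \left(-193 + q\right) = \left(- \frac{3}{2} + \frac{2 \left(-9\right)^{2}}{3}\right) \left(-193 + 70\right) = \left(- \frac{3}{2} + \frac{2}{3} \cdot 81\right) \left(-123\right) = \left(- \frac{3}{2} + 54\right) \left(-123\right) = \frac{105}{2} \left(-123\right) = - \frac{12915}{2}$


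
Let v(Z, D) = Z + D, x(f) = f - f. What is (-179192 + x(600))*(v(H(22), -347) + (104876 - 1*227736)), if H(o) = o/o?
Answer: 22077529552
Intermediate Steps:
x(f) = 0
H(o) = 1
v(Z, D) = D + Z
(-179192 + x(600))*(v(H(22), -347) + (104876 - 1*227736)) = (-179192 + 0)*((-347 + 1) + (104876 - 1*227736)) = -179192*(-346 + (104876 - 227736)) = -179192*(-346 - 122860) = -179192*(-123206) = 22077529552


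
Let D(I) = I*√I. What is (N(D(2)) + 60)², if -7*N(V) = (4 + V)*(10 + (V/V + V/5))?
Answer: 3532232/1225 - 441792*√2/1225 ≈ 2373.4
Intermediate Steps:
D(I) = I^(3/2)
N(V) = -(4 + V)*(11 + V/5)/7 (N(V) = -(4 + V)*(10 + (V/V + V/5))/7 = -(4 + V)*(10 + (1 + V*(⅕)))/7 = -(4 + V)*(10 + (1 + V/5))/7 = -(4 + V)*(11 + V/5)/7)
(N(D(2)) + 60)² = ((-44/7 - 118*√2/35 - (2^(3/2))²/35) + 60)² = ((-44/7 - 118*√2/35 - (2*√2)²/35) + 60)² = ((-44/7 - 118*√2/35 - 1/35*8) + 60)² = ((-44/7 - 118*√2/35 - 8/35) + 60)² = ((-228/35 - 118*√2/35) + 60)² = (1872/35 - 118*√2/35)²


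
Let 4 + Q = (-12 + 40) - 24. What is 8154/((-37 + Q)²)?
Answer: 8154/1369 ≈ 5.9562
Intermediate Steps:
Q = 0 (Q = -4 + ((-12 + 40) - 24) = -4 + (28 - 24) = -4 + 4 = 0)
8154/((-37 + Q)²) = 8154/((-37 + 0)²) = 8154/((-37)²) = 8154/1369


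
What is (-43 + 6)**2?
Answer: 1369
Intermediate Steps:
(-43 + 6)**2 = (-37)**2 = 1369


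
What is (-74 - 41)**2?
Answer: 13225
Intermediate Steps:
(-74 - 41)**2 = (-115)**2 = 13225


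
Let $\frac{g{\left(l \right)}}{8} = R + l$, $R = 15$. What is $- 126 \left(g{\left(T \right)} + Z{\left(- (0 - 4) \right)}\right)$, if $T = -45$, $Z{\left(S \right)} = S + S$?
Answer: $29232$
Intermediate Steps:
$Z{\left(S \right)} = 2 S$
$g{\left(l \right)} = 120 + 8 l$ ($g{\left(l \right)} = 8 \left(15 + l\right) = 120 + 8 l$)
$- 126 \left(g{\left(T \right)} + Z{\left(- (0 - 4) \right)}\right) = - 126 \left(\left(120 + 8 \left(-45\right)\right) + 2 \left(- (0 - 4)\right)\right) = - 126 \left(\left(120 - 360\right) + 2 \left(\left(-1\right) \left(-4\right)\right)\right) = - 126 \left(-240 + 2 \cdot 4\right) = - 126 \left(-240 + 8\right) = \left(-126\right) \left(-232\right) = 29232$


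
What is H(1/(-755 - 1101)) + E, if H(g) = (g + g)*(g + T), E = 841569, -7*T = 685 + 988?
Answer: 1449491958977/1722368 ≈ 8.4157e+5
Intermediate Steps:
T = -239 (T = -(685 + 988)/7 = -⅐*1673 = -239)
H(g) = 2*g*(-239 + g) (H(g) = (g + g)*(g - 239) = (2*g)*(-239 + g) = 2*g*(-239 + g))
H(1/(-755 - 1101)) + E = 2*(-239 + 1/(-755 - 1101))/(-755 - 1101) + 841569 = 2*(-239 + 1/(-1856))/(-1856) + 841569 = 2*(-1/1856)*(-239 - 1/1856) + 841569 = 2*(-1/1856)*(-443585/1856) + 841569 = 443585/1722368 + 841569 = 1449491958977/1722368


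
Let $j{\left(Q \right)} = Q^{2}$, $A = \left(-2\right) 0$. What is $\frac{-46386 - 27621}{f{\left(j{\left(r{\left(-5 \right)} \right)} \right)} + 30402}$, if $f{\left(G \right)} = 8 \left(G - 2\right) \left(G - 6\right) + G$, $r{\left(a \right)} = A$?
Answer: $- \frac{24669}{10166} \approx -2.4266$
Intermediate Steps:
$A = 0$
$r{\left(a \right)} = 0$
$f{\left(G \right)} = G + 8 \left(-6 + G\right) \left(-2 + G\right)$ ($f{\left(G \right)} = 8 \left(-2 + G\right) \left(-6 + G\right) + G = 8 \left(-6 + G\right) \left(-2 + G\right) + G = G + 8 \left(-6 + G\right) \left(-2 + G\right)$)
$\frac{-46386 - 27621}{f{\left(j{\left(r{\left(-5 \right)} \right)} \right)} + 30402} = \frac{-46386 - 27621}{\left(96 - 63 \cdot 0^{2} + 8 \left(0^{2}\right)^{2}\right) + 30402} = - \frac{74007}{\left(96 - 0 + 8 \cdot 0^{2}\right) + 30402} = - \frac{74007}{\left(96 + 0 + 8 \cdot 0\right) + 30402} = - \frac{74007}{\left(96 + 0 + 0\right) + 30402} = - \frac{74007}{96 + 30402} = - \frac{74007}{30498} = \left(-74007\right) \frac{1}{30498} = - \frac{24669}{10166}$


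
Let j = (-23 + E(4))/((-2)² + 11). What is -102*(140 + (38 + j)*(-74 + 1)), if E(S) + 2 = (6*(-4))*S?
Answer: 1043018/5 ≈ 2.0860e+5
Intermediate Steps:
E(S) = -2 - 24*S (E(S) = -2 + (6*(-4))*S = -2 - 24*S)
j = -121/15 (j = (-23 + (-2 - 24*4))/((-2)² + 11) = (-23 + (-2 - 96))/(4 + 11) = (-23 - 98)/15 = -121*1/15 = -121/15 ≈ -8.0667)
-102*(140 + (38 + j)*(-74 + 1)) = -102*(140 + (38 - 121/15)*(-74 + 1)) = -102*(140 + (449/15)*(-73)) = -102*(140 - 32777/15) = -102*(-30677/15) = 1043018/5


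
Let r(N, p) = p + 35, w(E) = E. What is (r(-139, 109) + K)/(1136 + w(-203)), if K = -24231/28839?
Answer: 1376195/8968929 ≈ 0.15344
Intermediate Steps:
K = -8077/9613 (K = -24231*1/28839 = -8077/9613 ≈ -0.84022)
r(N, p) = 35 + p
(r(-139, 109) + K)/(1136 + w(-203)) = ((35 + 109) - 8077/9613)/(1136 - 203) = (144 - 8077/9613)/933 = (1376195/9613)*(1/933) = 1376195/8968929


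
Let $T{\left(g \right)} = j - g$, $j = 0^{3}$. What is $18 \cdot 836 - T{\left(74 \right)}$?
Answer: $15122$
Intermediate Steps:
$j = 0$
$T{\left(g \right)} = - g$ ($T{\left(g \right)} = 0 - g = - g$)
$18 \cdot 836 - T{\left(74 \right)} = 18 \cdot 836 - \left(-1\right) 74 = 15048 - -74 = 15048 + 74 = 15122$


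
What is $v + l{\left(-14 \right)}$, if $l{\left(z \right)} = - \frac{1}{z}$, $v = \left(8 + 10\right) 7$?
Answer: $\frac{1765}{14} \approx 126.07$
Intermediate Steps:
$v = 126$ ($v = 18 \cdot 7 = 126$)
$v + l{\left(-14 \right)} = 126 - \frac{1}{-14} = 126 - - \frac{1}{14} = 126 + \frac{1}{14} = \frac{1765}{14}$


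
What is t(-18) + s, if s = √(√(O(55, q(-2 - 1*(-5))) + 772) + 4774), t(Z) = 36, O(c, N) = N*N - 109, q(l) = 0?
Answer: 36 + √(4774 + √663) ≈ 105.28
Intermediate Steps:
O(c, N) = -109 + N² (O(c, N) = N² - 109 = -109 + N²)
s = √(4774 + √663) (s = √(√((-109 + 0²) + 772) + 4774) = √(√((-109 + 0) + 772) + 4774) = √(√(-109 + 772) + 4774) = √(√663 + 4774) = √(4774 + √663) ≈ 69.280)
t(-18) + s = 36 + √(4774 + √663)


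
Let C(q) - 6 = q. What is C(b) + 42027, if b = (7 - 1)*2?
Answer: 42045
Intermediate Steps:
b = 12 (b = 6*2 = 12)
C(q) = 6 + q
C(b) + 42027 = (6 + 12) + 42027 = 18 + 42027 = 42045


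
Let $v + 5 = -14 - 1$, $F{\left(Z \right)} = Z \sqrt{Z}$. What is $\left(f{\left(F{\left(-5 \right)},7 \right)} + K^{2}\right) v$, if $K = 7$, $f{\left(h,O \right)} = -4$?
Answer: $-900$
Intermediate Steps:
$F{\left(Z \right)} = Z^{\frac{3}{2}}$
$v = -20$ ($v = -5 - 15 = -20$)
$\left(f{\left(F{\left(-5 \right)},7 \right)} + K^{2}\right) v = \left(-4 + 7^{2}\right) \left(-20\right) = \left(-4 + 49\right) \left(-20\right) = 45 \left(-20\right) = -900$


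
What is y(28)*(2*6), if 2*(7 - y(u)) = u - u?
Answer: 84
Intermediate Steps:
y(u) = 7 (y(u) = 7 - (u - u)/2 = 7 - ½*0 = 7 + 0 = 7)
y(28)*(2*6) = 7*(2*6) = 7*12 = 84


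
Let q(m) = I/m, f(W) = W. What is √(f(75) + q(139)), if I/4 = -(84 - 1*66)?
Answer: √1439067/139 ≈ 8.6303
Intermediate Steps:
I = -72 (I = 4*(-(84 - 1*66)) = 4*(-(84 - 66)) = 4*(-1*18) = 4*(-18) = -72)
q(m) = -72/m
√(f(75) + q(139)) = √(75 - 72/139) = √(10353/139) = √1439067/139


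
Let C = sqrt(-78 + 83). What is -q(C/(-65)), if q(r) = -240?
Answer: 240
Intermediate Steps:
C = sqrt(5) ≈ 2.2361
-q(C/(-65)) = -1*(-240) = 240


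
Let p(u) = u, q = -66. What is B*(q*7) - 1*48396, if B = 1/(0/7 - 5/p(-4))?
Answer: -243828/5 ≈ -48766.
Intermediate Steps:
B = 4/5 (B = 1/(0/7 - 5/(-4)) = 1/(0*(1/7) - 5*(-1/4)) = 1/(0 + 5/4) = 1/(5/4) = 4/5 ≈ 0.80000)
B*(q*7) - 1*48396 = 4*(-66*7)/5 - 1*48396 = (4/5)*(-462) - 48396 = -1848/5 - 48396 = -243828/5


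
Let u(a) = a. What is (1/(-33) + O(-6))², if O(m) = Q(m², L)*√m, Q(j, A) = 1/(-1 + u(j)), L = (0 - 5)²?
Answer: (35 - 33*I*√6)²/1334025 ≈ -0.0039797 - 0.0042415*I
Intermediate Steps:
L = 25 (L = (-5)² = 25)
Q(j, A) = 1/(-1 + j)
O(m) = √m/(-1 + m²)
(1/(-33) + O(-6))² = (1/(-33) + √(-6)/(-1 + (-6)²))² = (-1/33 + (I*√6)/(-1 + 36))² = (-1/33 + (I*√6)/35)² = (-1/33 + (I*√6)*(1/35))² = (-1/33 + I*√6/35)²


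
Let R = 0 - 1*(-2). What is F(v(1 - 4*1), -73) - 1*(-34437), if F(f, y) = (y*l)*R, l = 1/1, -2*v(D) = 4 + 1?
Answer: 34291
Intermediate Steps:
R = 2 (R = 0 + 2 = 2)
v(D) = -5/2 (v(D) = -(4 + 1)/2 = -1/2*5 = -5/2)
l = 1
F(f, y) = 2*y (F(f, y) = (y*1)*2 = y*2 = 2*y)
F(v(1 - 4*1), -73) - 1*(-34437) = 2*(-73) - 1*(-34437) = -146 + 34437 = 34291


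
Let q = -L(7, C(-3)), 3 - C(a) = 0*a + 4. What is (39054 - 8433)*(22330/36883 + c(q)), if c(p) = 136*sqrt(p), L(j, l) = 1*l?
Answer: 2003654514/479 ≈ 4.1830e+6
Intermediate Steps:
C(a) = -1 (C(a) = 3 - (0*a + 4) = 3 - (0 + 4) = 3 - 1*4 = 3 - 4 = -1)
L(j, l) = l
q = 1 (q = -1*(-1) = 1)
(39054 - 8433)*(22330/36883 + c(q)) = (39054 - 8433)*(22330/36883 + 136*sqrt(1)) = 30621*(22330*(1/36883) + 136*1) = 30621*(290/479 + 136) = 30621*(65434/479) = 2003654514/479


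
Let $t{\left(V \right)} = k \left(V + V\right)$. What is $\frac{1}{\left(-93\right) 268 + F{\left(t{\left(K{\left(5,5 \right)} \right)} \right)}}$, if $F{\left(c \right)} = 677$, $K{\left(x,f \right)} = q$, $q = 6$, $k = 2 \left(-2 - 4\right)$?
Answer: $- \frac{1}{24247} \approx -4.1242 \cdot 10^{-5}$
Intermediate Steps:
$k = -12$ ($k = 2 \left(-6\right) = -12$)
$K{\left(x,f \right)} = 6$
$t{\left(V \right)} = - 24 V$ ($t{\left(V \right)} = - 12 \left(V + V\right) = - 12 \cdot 2 V = - 24 V$)
$\frac{1}{\left(-93\right) 268 + F{\left(t{\left(K{\left(5,5 \right)} \right)} \right)}} = \frac{1}{\left(-93\right) 268 + 677} = \frac{1}{-24924 + 677} = \frac{1}{-24247} = - \frac{1}{24247}$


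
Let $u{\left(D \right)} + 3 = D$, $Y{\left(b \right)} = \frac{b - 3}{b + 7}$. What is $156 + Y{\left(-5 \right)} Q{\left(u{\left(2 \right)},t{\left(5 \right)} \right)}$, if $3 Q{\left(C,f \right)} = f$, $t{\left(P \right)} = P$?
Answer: $\frac{448}{3} \approx 149.33$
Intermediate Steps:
$Y{\left(b \right)} = \frac{-3 + b}{7 + b}$
$u{\left(D \right)} = -3 + D$
$Q{\left(C,f \right)} = \frac{f}{3}$
$156 + Y{\left(-5 \right)} Q{\left(u{\left(2 \right)},t{\left(5 \right)} \right)} = 156 + \frac{-3 - 5}{7 - 5} \cdot \frac{1}{3} \cdot 5 = 156 + \frac{1}{2} \left(-8\right) \frac{5}{3} = 156 - \frac{20}{3} = \frac{448}{3}$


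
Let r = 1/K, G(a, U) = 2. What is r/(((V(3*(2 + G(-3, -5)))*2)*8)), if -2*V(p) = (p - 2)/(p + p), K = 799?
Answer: -3/7990 ≈ -0.00037547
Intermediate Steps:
r = 1/799 ≈ 0.0012516
V(p) = -(-2 + p)/(4*p) (V(p) = -(p - 2)/(2*(p + p)) = -(-2 + p)/(2*(2*p)) = -(-2 + p)*1/(2*p)/2 = -(-2 + p)/(4*p))
r/(((V(3*(2 + G(-3, -5)))*2)*8)) = 1/(799*(((((2 - 3*(2 + 2))/(4*((3*(2 + 2)))))*2)*8))) = 1/(799*(((((2 - 3*4)/(4*((3*4))))*2)*8))) = 1/(799*(((((¼)*(2 - 1*12)/12)*2)*8))) = 1/(799*(((((¼)*(1/12)*(2 - 12))*2)*8))) = 1/(799*(((((¼)*(1/12)*(-10))*2)*8))) = 1/(799*((-5/24*2*8))) = 1/(799*((-5/12*8))) = 1/(799*(-10/3)) = (1/799)*(-3/10) = -3/7990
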